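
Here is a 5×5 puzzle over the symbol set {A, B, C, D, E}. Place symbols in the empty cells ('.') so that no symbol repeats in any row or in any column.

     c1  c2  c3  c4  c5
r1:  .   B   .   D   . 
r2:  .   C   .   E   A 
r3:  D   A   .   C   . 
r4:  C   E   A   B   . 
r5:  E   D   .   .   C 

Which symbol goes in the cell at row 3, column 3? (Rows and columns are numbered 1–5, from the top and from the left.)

E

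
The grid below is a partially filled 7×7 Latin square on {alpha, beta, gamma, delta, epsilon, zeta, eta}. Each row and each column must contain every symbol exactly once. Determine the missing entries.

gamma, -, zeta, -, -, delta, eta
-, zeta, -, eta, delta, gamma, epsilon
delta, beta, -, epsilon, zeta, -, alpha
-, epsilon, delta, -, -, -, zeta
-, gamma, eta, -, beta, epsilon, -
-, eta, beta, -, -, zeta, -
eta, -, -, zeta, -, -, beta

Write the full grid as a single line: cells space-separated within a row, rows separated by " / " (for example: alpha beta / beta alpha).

gamma alpha zeta beta epsilon delta eta / beta zeta alpha eta delta gamma epsilon / delta beta gamma epsilon zeta eta alpha / alpha epsilon delta gamma eta beta zeta / zeta gamma eta alpha beta epsilon delta / epsilon eta beta delta alpha zeta gamma / eta delta epsilon zeta gamma alpha beta

(r1,c2) = alpha
(r1,c4) = beta
(r1,c5) = epsilon
(r2,c3) = alpha
(r3,c3) = gamma
(r3,c6) = eta
(r5,c7) = delta
(r6,c7) = gamma
(r7,c2) = delta
(r7,c3) = epsilon
(r7,c6) = alpha
(r2,c1) = beta
(r4,c1) = alpha
(r4,c4) = gamma
(r4,c5) = eta
(r4,c6) = beta
(r5,c1) = zeta
(r5,c4) = alpha
(r6,c1) = epsilon
(r6,c4) = delta
(r6,c5) = alpha
(r7,c5) = gamma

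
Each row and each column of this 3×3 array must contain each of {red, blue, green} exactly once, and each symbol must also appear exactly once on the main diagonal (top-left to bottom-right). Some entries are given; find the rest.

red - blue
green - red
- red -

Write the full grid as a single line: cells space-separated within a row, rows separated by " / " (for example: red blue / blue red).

red green blue / green blue red / blue red green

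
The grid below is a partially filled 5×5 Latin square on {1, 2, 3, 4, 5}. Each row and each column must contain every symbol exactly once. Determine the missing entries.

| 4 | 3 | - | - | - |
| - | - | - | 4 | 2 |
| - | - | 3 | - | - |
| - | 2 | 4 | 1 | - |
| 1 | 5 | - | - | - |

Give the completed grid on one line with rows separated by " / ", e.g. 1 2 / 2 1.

(r2,c2): row 2 has {2,4}; column 2 has {2,3,5}, so it must be 1.
(r2,c3): row 2 has {1,2,4}; column 3 has {3,4}, so it must be 5.
(r3,c2): row 3 has {3}; column 2 has {1,2,3,5}, so it must be 4.
(r5,c3): row 5 has {1,5}; column 3 has {3,4,5}, so it must be 2.
(r5,c4): row 5 has {1,2,5}; column 4 has {1,4}, so it must be 3.
(r5,c5): row 5 has {1,2,3,5}; column 5 has {2}, so it must be 4.
(r1,c3): row 1 has {3,4}; column 3 has {2,3,4,5}, so it must be 1.
(r1,c5): row 1 has {1,3,4}; column 5 has {2,4}, so it must be 5.
(r2,c1): row 2 has {1,2,4,5}; column 1 has {1,4}, so it must be 3.
(r3,c5): row 3 has {3,4}; column 5 has {2,4,5}, so it must be 1.
(r4,c1): row 4 has {1,2,4}; column 1 has {1,3,4}, so it must be 5.
(r4,c5): row 4 has {1,2,4,5}; column 5 has {1,2,4,5}, so it must be 3.
(r1,c4): row 1 has {1,3,4,5}; column 4 has {1,3,4}, so it must be 2.
(r3,c1): row 3 has {1,3,4}; column 1 has {1,3,4,5}, so it must be 2.
(r3,c4): row 3 has {1,2,3,4}; column 4 has {1,2,3,4}, so it must be 5.

4 3 1 2 5 / 3 1 5 4 2 / 2 4 3 5 1 / 5 2 4 1 3 / 1 5 2 3 4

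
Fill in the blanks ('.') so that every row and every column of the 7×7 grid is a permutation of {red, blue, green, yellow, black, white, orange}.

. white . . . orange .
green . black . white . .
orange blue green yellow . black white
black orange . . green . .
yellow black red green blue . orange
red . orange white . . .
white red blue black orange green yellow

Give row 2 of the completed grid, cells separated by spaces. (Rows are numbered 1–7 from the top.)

green yellow black orange white red blue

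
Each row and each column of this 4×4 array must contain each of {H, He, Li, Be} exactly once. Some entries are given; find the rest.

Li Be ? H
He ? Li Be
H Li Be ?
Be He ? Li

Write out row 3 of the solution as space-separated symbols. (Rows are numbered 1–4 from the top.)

H Li Be He

row 1 has {H,Li,Be}; column 3 has {Li,Be} — only He is left for (r1,c3).
row 2 has {He,Li,Be}; column 2 has {He,Li,Be} — only H is left for (r2,c2).
row 3 has {H,Li,Be}; column 4 has {H,Li,Be} — only He is left for (r3,c4).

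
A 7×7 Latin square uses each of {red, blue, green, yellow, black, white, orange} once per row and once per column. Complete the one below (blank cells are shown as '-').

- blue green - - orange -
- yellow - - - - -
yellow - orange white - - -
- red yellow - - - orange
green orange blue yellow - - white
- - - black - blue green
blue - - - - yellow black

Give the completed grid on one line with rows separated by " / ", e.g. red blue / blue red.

black blue green red white orange yellow / red yellow black green orange white blue / yellow black orange white blue green red / white red yellow blue green black orange / green orange blue yellow black red white / orange white red black yellow blue green / blue green white orange red yellow black

(r1,c4) = red
(r1,c7) = yellow
(r6,c2) = white
(r6,c3) = red
(r7,c2) = green
(r7,c3) = white
(r7,c4) = orange
(r7,c5) = red
(r2,c3) = black
(r3,c2) = black
(r5,c5) = black
(r5,c6) = red
(r6,c1) = orange
(r6,c5) = yellow
(r1,c5) = white
(r3,c6) = green
(r1,c1) = black
(r2,c6) = white
(r3,c5) = blue
(r3,c7) = red
(r4,c1) = white
(r4,c5) = green
(r4,c6) = black
(r2,c1) = red
(r2,c5) = orange
(r2,c7) = blue
(r4,c4) = blue
(r2,c4) = green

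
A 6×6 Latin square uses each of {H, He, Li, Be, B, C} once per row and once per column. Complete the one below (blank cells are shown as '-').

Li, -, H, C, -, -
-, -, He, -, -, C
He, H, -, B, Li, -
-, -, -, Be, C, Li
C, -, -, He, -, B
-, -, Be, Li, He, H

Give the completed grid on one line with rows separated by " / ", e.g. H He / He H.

Li B H C Be He / Be Li He H B C / He H C B Li Be / H He B Be C Li / C Be Li He H B / B C Be Li He H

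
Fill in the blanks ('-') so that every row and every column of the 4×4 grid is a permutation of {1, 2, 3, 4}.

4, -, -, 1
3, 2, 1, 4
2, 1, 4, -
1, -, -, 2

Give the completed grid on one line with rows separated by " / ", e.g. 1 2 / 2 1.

4 3 2 1 / 3 2 1 4 / 2 1 4 3 / 1 4 3 2

Cell (r1,c2): row 1 has {1,4}; column 2 has {1,2} → 3.
Cell (r1,c3): row 1 has {1,3,4}; column 3 has {1,4} → 2.
Cell (r3,c4): row 3 has {1,2,4}; column 4 has {1,2,4} → 3.
Cell (r4,c2): row 4 has {1,2}; column 2 has {1,2,3} → 4.
Cell (r4,c3): row 4 has {1,2,4}; column 3 has {1,2,4} → 3.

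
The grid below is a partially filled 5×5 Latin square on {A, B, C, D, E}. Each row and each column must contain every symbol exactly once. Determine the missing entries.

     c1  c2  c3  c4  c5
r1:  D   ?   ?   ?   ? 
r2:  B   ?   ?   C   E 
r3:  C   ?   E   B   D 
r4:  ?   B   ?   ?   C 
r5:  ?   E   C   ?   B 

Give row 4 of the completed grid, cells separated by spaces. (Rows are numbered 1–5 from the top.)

(r1,c5) = A
(r3,c2) = A
(r5,c1) = A
(r5,c4) = D
(r1,c2) = C
(r1,c3) = B
(r1,c4) = E
(r2,c2) = D
(r2,c3) = A
(r4,c1) = E
(r4,c3) = D
(r4,c4) = A

E B D A C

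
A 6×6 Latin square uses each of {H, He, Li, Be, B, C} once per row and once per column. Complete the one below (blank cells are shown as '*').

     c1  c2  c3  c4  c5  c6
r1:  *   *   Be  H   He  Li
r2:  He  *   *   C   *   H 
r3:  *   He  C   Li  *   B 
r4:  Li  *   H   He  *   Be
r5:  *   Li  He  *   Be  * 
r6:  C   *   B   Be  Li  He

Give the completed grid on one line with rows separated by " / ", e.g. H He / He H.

row 1 has {H,He,Li,Be}; column 1 has {He,Li,C} — only B is left for (r1,c1).
row 1 has {H,He,Li,Be,B}; column 2 has {He,Li} — only C is left for (r1,c2).
row 2 has {H,He,C}; column 3 has {H,He,Be,B,C} — only Li is left for (r2,c3).
row 2 has {H,He,Li,C}; column 5 has {He,Li,Be} — only B is left for (r2,c5).
row 3 has {He,Li,B,C}; column 5 has {He,Li,Be,B} — only H is left for (r3,c5).
row 4 has {H,He,Li,Be}; column 2 has {He,Li,C} — only B is left for (r4,c2).
row 4 has {H,He,Li,Be,B}; column 5 has {H,He,Li,Be,B} — only C is left for (r4,c5).
row 5 has {He,Li,Be}; column 1 has {He,Li,B,C} — only H is left for (r5,c1).
row 5 has {H,He,Li,Be}; column 4 has {H,He,Li,Be,C} — only B is left for (r5,c4).
row 5 has {H,He,Li,Be,B}; column 6 has {H,He,Li,Be,B} — only C is left for (r5,c6).
row 6 has {He,Li,Be,B,C}; column 2 has {He,Li,B,C} — only H is left for (r6,c2).
row 2 has {H,He,Li,B,C}; column 2 has {H,He,Li,B,C} — only Be is left for (r2,c2).
row 3 has {H,He,Li,B,C}; column 1 has {H,He,Li,B,C} — only Be is left for (r3,c1).

B C Be H He Li / He Be Li C B H / Be He C Li H B / Li B H He C Be / H Li He B Be C / C H B Be Li He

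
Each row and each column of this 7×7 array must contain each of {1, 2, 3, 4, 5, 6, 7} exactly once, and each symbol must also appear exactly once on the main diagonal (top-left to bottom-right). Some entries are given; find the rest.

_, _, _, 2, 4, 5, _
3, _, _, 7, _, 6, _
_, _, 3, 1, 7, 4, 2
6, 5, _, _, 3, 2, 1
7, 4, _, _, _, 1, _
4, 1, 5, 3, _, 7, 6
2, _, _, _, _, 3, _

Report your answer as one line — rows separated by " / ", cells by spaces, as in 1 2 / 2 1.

(r1,c1): row 1 has {2,4,5}; column 1 has {2,3,4,6,7}; the diagonal has {3,7}, so it must be 1.
(r2,c2): row 2 has {3,6,7}; column 2 has {1,4,5}; the diagonal has {1,3,7}, so it must be 2.
(r3,c1): row 3 has {1,2,3,4,7}; column 1 has {1,2,3,4,6,7}, so it must be 5.
(r3,c2): row 3 has {1,2,3,4,5,7}; column 2 has {1,2,4,5}, so it must be 6.
(r4,c4): row 4 has {1,2,3,5,6}; column 4 has {1,2,3,7}; the diagonal has {1,2,3,7}, so it must be 4.
(r6,c5): row 6 has {1,3,4,5,6,7}; column 5 has {3,4,7}, so it must be 2.
(r7,c2): row 7 has {2,3}; column 2 has {1,2,4,5,6}, so it must be 7.
(r7,c7): row 7 has {2,3,7}; column 7 has {1,2,6}; the diagonal has {1,2,3,4,7}, so it must be 5.
(r1,c2): row 1 has {1,2,4,5}; column 2 has {1,2,4,5,6,7}, so it must be 3.
(r1,c7): row 1 has {1,2,3,4,5}; column 7 has {1,2,5,6}, so it must be 7.
(r2,c7): row 2 has {2,3,6,7}; column 7 has {1,2,5,6,7}, so it must be 4.
(r4,c3): row 4 has {1,2,3,4,5,6}; column 3 has {3,5}, so it must be 7.
(r5,c5): row 5 has {1,4,7}; column 5 has {2,3,4,7}; the diagonal has {1,2,3,4,5,7}, so it must be 6.
(r5,c7): row 5 has {1,4,6,7}; column 7 has {1,2,4,5,6,7}, so it must be 3.
(r7,c4): row 7 has {2,3,5,7}; column 4 has {1,2,3,4,7}, so it must be 6.
(r7,c5): row 7 has {2,3,5,6,7}; column 5 has {2,3,4,6,7}, so it must be 1.
(r1,c3): row 1 has {1,2,3,4,5,7}; column 3 has {3,5,7}, so it must be 6.
(r2,c3): row 2 has {2,3,4,6,7}; column 3 has {3,5,6,7}, so it must be 1.
(r2,c5): row 2 has {1,2,3,4,6,7}; column 5 has {1,2,3,4,6,7}, so it must be 5.
(r5,c3): row 5 has {1,3,4,6,7}; column 3 has {1,3,5,6,7}, so it must be 2.
(r5,c4): row 5 has {1,2,3,4,6,7}; column 4 has {1,2,3,4,6,7}, so it must be 5.
(r7,c3): row 7 has {1,2,3,5,6,7}; column 3 has {1,2,3,5,6,7}, so it must be 4.

1 3 6 2 4 5 7 / 3 2 1 7 5 6 4 / 5 6 3 1 7 4 2 / 6 5 7 4 3 2 1 / 7 4 2 5 6 1 3 / 4 1 5 3 2 7 6 / 2 7 4 6 1 3 5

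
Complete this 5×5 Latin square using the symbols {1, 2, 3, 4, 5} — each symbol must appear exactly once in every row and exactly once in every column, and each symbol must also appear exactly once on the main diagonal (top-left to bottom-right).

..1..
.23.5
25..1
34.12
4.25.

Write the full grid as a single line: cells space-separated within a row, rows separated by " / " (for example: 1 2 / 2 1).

(r1,c1) = 5
(r1,c2) = 3
(r1,c5) = 4
(r2,c1) = 1
(r2,c4) = 4
(r3,c3) = 4
(r3,c4) = 3
(r4,c3) = 5
(r5,c2) = 1
(r5,c5) = 3
(r1,c4) = 2

5 3 1 2 4 / 1 2 3 4 5 / 2 5 4 3 1 / 3 4 5 1 2 / 4 1 2 5 3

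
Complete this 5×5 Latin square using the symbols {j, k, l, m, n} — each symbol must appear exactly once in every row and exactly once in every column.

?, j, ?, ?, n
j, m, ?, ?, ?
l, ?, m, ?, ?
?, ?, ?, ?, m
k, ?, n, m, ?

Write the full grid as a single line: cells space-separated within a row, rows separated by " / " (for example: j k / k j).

m j l k n / j m k n l / l n m j k / n k j l m / k l n m j

(r1,c1) = m
(r4,c1) = n
(r5,c2) = l
(r5,c5) = j
(r3,c5) = k
(r4,c2) = k
(r2,c5) = l
(r3,c2) = n
(r3,c4) = j
(r4,c4) = l
(r1,c4) = k
(r2,c3) = k
(r2,c4) = n
(r4,c3) = j
(r1,c3) = l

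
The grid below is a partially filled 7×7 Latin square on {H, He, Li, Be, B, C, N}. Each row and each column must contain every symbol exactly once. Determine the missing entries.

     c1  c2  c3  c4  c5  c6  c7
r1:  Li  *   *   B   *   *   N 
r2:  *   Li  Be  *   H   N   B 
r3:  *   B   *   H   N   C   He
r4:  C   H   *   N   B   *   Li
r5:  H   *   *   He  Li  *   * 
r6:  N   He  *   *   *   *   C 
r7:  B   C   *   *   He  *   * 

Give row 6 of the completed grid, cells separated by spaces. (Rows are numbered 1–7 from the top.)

(r1,c2): row 1 has {Li,B,N}; column 2 has {H,He,Li,B,C}, so it must be Be.
(r1,c5): row 1 has {Li,Be,B,N}; column 5 has {H,He,Li,B,N}, so it must be C.
(r2,c1): row 2 has {H,Li,Be,B,N}; column 1 has {H,Li,B,C,N}, so it must be He.
(r2,c4): row 2 has {H,He,Li,Be,B,N}; column 4 has {H,He,B,N}, so it must be C.
(r3,c1): row 3 has {H,He,B,C,N}; column 1 has {H,He,Li,B,C,N}, so it must be Be.
(r3,c3): row 3 has {H,He,Be,B,C,N}; column 3 has {Be}, so it must be Li.
(r4,c3): row 4 has {H,Li,B,C,N}; column 3 has {Li,Be}, so it must be He.
(r4,c6): row 4 has {H,He,Li,B,C,N}; column 6 has {C,N}, so it must be Be.
(r5,c2): row 5 has {H,He,Li}; column 2 has {H,He,Li,Be,B,C}, so it must be N.
(r5,c6): row 5 has {H,He,Li,N}; column 6 has {Be,C,N}, so it must be B.
(r5,c7): row 5 has {H,He,Li,B,N}; column 7 has {He,Li,B,C,N}, so it must be Be.
(r6,c5): row 6 has {He,C,N}; column 5 has {H,He,Li,B,C,N}, so it must be Be.
(r7,c7): row 7 has {He,B,C}; column 7 has {He,Li,Be,B,C,N}, so it must be H.
(r1,c3): row 1 has {Li,Be,B,C,N}; column 3 has {He,Li,Be}, so it must be H.
(r1,c6): row 1 has {H,Li,Be,B,C,N}; column 6 has {Be,B,C,N}, so it must be He.
(r5,c3): row 5 has {H,He,Li,Be,B,N}; column 3 has {H,He,Li,Be}, so it must be C.
(r6,c3): row 6 has {He,Be,C,N}; column 3 has {H,He,Li,Be,C}, so it must be B.
(r6,c4): row 6 has {He,Be,B,C,N}; column 4 has {H,He,B,C,N}, so it must be Li.
(r6,c6): row 6 has {He,Li,Be,B,C,N}; column 6 has {He,Be,B,C,N}, so it must be H.

N He B Li Be H C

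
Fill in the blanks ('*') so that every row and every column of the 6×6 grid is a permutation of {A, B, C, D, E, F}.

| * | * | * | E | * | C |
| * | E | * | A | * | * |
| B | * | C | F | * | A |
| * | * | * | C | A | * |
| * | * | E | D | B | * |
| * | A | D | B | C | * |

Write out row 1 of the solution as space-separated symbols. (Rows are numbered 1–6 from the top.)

D B A E F C

At row 3, column 2: row 3 has {A,B,C,F}; column 2 has {A,E}; that leaves D.
At row 3, column 5: row 3 has {A,B,C,D,F}; column 5 has {A,B,C}; that leaves E.
At row 5, column 6: row 5 has {B,D,E}; column 6 has {A,C}; that leaves F.
At row 6, column 6: row 6 has {A,B,C,D}; column 6 has {A,C,F}; that leaves E.
At row 5, column 2: row 5 has {B,D,E,F}; column 2 has {A,D,E}; that leaves C.
At row 6, column 1: row 6 has {A,B,C,D,E}; column 1 has {B}; that leaves F.
At row 5, column 1: row 5 has {B,C,D,E,F}; column 1 has {B,F}; that leaves A.
At row 1, column 1: row 1 has {C,E}; column 1 has {A,B,F}; that leaves D.
At row 1, column 5: row 1 has {C,D,E}; column 5 has {A,B,C,E}; that leaves F.
At row 2, column 1: row 2 has {A,E}; column 1 has {A,B,D,F}; that leaves C.
At row 2, column 5: row 2 has {A,C,E}; column 5 has {A,B,C,E,F}; that leaves D.
At row 2, column 6: row 2 has {A,C,D,E}; column 6 has {A,C,E,F}; that leaves B.
At row 4, column 1: row 4 has {A,C}; column 1 has {A,B,C,D,F}; that leaves E.
At row 4, column 6: row 4 has {A,C,E}; column 6 has {A,B,C,E,F}; that leaves D.
At row 1, column 2: row 1 has {C,D,E,F}; column 2 has {A,C,D,E}; that leaves B.
At row 1, column 3: row 1 has {B,C,D,E,F}; column 3 has {C,D,E}; that leaves A.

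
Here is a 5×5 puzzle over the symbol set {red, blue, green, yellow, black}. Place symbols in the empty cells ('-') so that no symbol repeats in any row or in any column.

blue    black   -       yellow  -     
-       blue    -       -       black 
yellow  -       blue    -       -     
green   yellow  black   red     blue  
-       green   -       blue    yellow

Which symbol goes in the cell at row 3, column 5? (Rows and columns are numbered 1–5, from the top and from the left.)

green

(r2,c1): row 2 has {blue,black}; column 1 has {blue,green,yellow}, so it must be red.
(r2,c4): row 2 has {red,blue,black}; column 4 has {red,blue,yellow}, so it must be green.
(r3,c2): row 3 has {blue,yellow}; column 2 has {blue,green,yellow,black}, so it must be red.
(r3,c4): row 3 has {red,blue,yellow}; column 4 has {red,blue,green,yellow}, so it must be black.
(r3,c5): row 3 has {red,blue,yellow,black}; column 5 has {blue,yellow,black}, so it must be green.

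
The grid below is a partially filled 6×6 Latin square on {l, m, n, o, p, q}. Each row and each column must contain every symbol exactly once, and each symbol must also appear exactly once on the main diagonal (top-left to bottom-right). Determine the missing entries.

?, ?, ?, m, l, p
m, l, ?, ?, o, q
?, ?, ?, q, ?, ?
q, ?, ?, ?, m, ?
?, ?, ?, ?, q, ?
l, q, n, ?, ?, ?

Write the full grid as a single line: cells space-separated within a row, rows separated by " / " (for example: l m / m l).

n o q m l p / m l p n o q / p m o q n l / q n l p m o / o p m l q n / l q n o p m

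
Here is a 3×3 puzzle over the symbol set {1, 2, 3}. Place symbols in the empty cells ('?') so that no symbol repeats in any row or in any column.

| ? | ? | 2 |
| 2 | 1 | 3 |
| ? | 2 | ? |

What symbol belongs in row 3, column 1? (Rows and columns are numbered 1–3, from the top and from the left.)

(r1,c2): row 1 has {2}; column 2 has {1,2}, so it must be 3.
(r3,c3): row 3 has {2}; column 3 has {2,3}, so it must be 1.
(r1,c1): row 1 has {2,3}; column 1 has {2}, so it must be 1.
(r3,c1): row 3 has {1,2}; column 1 has {1,2}, so it must be 3.

3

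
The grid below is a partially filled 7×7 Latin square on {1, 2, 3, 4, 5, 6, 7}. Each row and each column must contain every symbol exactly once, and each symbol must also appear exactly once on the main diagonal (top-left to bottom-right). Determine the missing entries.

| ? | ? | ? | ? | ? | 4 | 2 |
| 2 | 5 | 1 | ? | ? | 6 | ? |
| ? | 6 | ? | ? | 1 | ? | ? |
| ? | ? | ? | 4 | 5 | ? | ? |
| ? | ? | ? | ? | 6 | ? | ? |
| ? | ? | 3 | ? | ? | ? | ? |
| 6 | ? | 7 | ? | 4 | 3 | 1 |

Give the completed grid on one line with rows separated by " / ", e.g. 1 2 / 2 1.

3 1 5 6 7 4 2 / 2 5 1 7 3 6 4 / 4 6 2 3 1 5 7 / 1 7 6 4 5 2 3 / 7 3 4 2 6 1 5 / 5 4 3 1 2 7 6 / 6 2 7 5 4 3 1

(r3,c3) = 2
(r4,c3) = 6
(r6,c6) = 7
(r7,c2) = 2
(r7,c4) = 5
(r1,c1) = 3
(r1,c3) = 5
(r1,c5) = 7
(r2,c5) = 3
(r3,c6) = 5
(r5,c3) = 4
(r6,c5) = 2
(r1,c2) = 1
(r1,c4) = 6
(r2,c4) = 7
(r2,c7) = 4
(r3,c4) = 3
(r3,c7) = 7
(r4,c7) = 3
(r5,c7) = 5
(r6,c2) = 4
(r6,c4) = 1
(r6,c7) = 6
(r3,c1) = 4
(r4,c2) = 7
(r5,c2) = 3
(r5,c4) = 2
(r5,c6) = 1
(r6,c1) = 5
(r4,c1) = 1
(r4,c6) = 2
(r5,c1) = 7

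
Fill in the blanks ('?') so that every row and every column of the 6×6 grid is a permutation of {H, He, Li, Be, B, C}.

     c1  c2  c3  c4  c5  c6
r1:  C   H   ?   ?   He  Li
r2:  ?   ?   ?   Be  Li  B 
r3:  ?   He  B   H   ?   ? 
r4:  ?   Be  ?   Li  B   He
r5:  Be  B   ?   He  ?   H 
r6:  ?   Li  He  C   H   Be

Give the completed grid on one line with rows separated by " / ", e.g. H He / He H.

C H Be B He Li / He C H Be Li B / Li He B H Be C / H Be C Li B He / Be B Li He C H / B Li He C H Be

(r1,c3): row 1 has {H,He,Li,C}; column 3 has {He,B}, so it must be Be.
(r1,c4): row 1 has {H,He,Li,Be,C}; column 4 has {H,He,Li,Be,C}, so it must be B.
(r2,c2): row 2 has {Li,Be,B}; column 2 has {H,He,Li,Be,B}, so it must be C.
(r2,c3): row 2 has {Li,Be,B,C}; column 3 has {He,Be,B}, so it must be H.
(r3,c1): row 3 has {H,He,B}; column 1 has {Be,C}, so it must be Li.
(r3,c6): row 3 has {H,He,Li,B}; column 6 has {H,He,Li,Be,B}, so it must be C.
(r4,c1): row 4 has {He,Li,Be,B}; column 1 has {Li,Be,C}, so it must be H.
(r4,c3): row 4 has {H,He,Li,Be,B}; column 3 has {H,He,Be,B}, so it must be C.
(r5,c3): row 5 has {H,He,Be,B}; column 3 has {H,He,Be,B,C}, so it must be Li.
(r5,c5): row 5 has {H,He,Li,Be,B}; column 5 has {H,He,Li,B}, so it must be C.
(r6,c1): row 6 has {H,He,Li,Be,C}; column 1 has {H,Li,Be,C}, so it must be B.
(r2,c1): row 2 has {H,Li,Be,B,C}; column 1 has {H,Li,Be,B,C}, so it must be He.
(r3,c5): row 3 has {H,He,Li,B,C}; column 5 has {H,He,Li,B,C}, so it must be Be.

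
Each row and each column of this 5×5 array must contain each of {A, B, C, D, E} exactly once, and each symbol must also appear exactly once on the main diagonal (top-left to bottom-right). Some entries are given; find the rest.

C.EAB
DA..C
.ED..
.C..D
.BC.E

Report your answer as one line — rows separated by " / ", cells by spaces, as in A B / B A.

C D E A B / D A B E C / B E D C A / E C A B D / A B C D E

(r1,c2): row 1 has {A,B,C,E}; column 2 has {A,B,C,E}, so it must be D.
(r2,c3): row 2 has {A,C,D}; column 3 has {C,D,E}, so it must be B.
(r2,c4): row 2 has {A,B,C,D}; column 4 has {A}, so it must be E.
(r3,c5): row 3 has {D,E}; column 5 has {B,C,D,E}, so it must be A.
(r4,c3): row 4 has {C,D}; column 3 has {B,C,D,E}, so it must be A.
(r4,c4): row 4 has {A,C,D}; column 4 has {A,E}; the diagonal has {A,C,D,E}, so it must be B.
(r5,c1): row 5 has {B,C,E}; column 1 has {C,D}, so it must be A.
(r5,c4): row 5 has {A,B,C,E}; column 4 has {A,B,E}, so it must be D.
(r3,c1): row 3 has {A,D,E}; column 1 has {A,C,D}, so it must be B.
(r3,c4): row 3 has {A,B,D,E}; column 4 has {A,B,D,E}, so it must be C.
(r4,c1): row 4 has {A,B,C,D}; column 1 has {A,B,C,D}, so it must be E.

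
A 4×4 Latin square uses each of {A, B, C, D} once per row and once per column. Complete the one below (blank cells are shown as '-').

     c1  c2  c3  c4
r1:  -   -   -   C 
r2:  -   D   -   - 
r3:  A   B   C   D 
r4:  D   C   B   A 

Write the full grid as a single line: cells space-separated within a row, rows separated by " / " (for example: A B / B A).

(r1,c1) = B
(r1,c2) = A
(r1,c3) = D
(r2,c1) = C
(r2,c3) = A
(r2,c4) = B

B A D C / C D A B / A B C D / D C B A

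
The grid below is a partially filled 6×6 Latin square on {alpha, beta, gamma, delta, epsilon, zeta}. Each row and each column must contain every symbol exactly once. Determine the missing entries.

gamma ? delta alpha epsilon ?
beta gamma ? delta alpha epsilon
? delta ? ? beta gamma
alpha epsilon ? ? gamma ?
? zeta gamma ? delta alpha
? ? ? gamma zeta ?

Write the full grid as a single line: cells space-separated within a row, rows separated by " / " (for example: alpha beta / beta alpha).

Cell (r1,c2): row 1 has {alpha,gamma,delta,epsilon}; column 2 has {gamma,delta,epsilon,zeta} → beta.
Cell (r1,c6): row 1 has {alpha,beta,gamma,delta,epsilon}; column 6 has {alpha,gamma,epsilon} → zeta.
Cell (r2,c3): row 2 has {alpha,beta,gamma,delta,epsilon}; column 3 has {gamma,delta} → zeta.
Cell (r4,c3): row 4 has {alpha,gamma,epsilon}; column 3 has {gamma,delta,zeta} → beta.
Cell (r4,c4): row 4 has {alpha,beta,gamma,epsilon}; column 4 has {alpha,gamma,delta} → zeta.
Cell (r4,c6): row 4 has {alpha,beta,gamma,epsilon,zeta}; column 6 has {alpha,gamma,epsilon,zeta} → delta.
Cell (r5,c1): row 5 has {alpha,gamma,delta,zeta}; column 1 has {alpha,beta,gamma} → epsilon.
Cell (r5,c4): row 5 has {alpha,gamma,delta,epsilon,zeta}; column 4 has {alpha,gamma,delta,zeta} → beta.
Cell (r6,c1): row 6 has {gamma,zeta}; column 1 has {alpha,beta,gamma,epsilon} → delta.
Cell (r6,c2): row 6 has {gamma,delta,zeta}; column 2 has {beta,gamma,delta,epsilon,zeta} → alpha.
Cell (r6,c3): row 6 has {alpha,gamma,delta,zeta}; column 3 has {beta,gamma,delta,zeta} → epsilon.
Cell (r6,c6): row 6 has {alpha,gamma,delta,epsilon,zeta}; column 6 has {alpha,gamma,delta,epsilon,zeta} → beta.
Cell (r3,c1): row 3 has {beta,gamma,delta}; column 1 has {alpha,beta,gamma,delta,epsilon} → zeta.
Cell (r3,c3): row 3 has {beta,gamma,delta,zeta}; column 3 has {beta,gamma,delta,epsilon,zeta} → alpha.
Cell (r3,c4): row 3 has {alpha,beta,gamma,delta,zeta}; column 4 has {alpha,beta,gamma,delta,zeta} → epsilon.

gamma beta delta alpha epsilon zeta / beta gamma zeta delta alpha epsilon / zeta delta alpha epsilon beta gamma / alpha epsilon beta zeta gamma delta / epsilon zeta gamma beta delta alpha / delta alpha epsilon gamma zeta beta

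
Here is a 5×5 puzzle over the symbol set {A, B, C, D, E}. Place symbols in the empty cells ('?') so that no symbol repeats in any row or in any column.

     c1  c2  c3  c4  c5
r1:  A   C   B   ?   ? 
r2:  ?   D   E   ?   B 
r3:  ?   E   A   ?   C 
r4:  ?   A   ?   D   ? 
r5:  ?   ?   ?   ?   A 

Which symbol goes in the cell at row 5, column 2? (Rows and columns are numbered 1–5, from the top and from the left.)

At row 1, column 4: row 1 has {A,B,C}; column 4 has {D}; that leaves E.
At row 1, column 5: row 1 has {A,B,C,E}; column 5 has {A,B,C}; that leaves D.
At row 2, column 1: row 2 has {B,D,E}; column 1 has {A}; that leaves C.
At row 2, column 4: row 2 has {B,C,D,E}; column 4 has {D,E}; that leaves A.
At row 3, column 4: row 3 has {A,C,E}; column 4 has {A,D,E}; that leaves B.
At row 4, column 3: row 4 has {A,D}; column 3 has {A,B,E}; that leaves C.
At row 4, column 5: row 4 has {A,C,D}; column 5 has {A,B,C,D}; that leaves E.
At row 5, column 2: row 5 has {A}; column 2 has {A,C,D,E}; that leaves B.

B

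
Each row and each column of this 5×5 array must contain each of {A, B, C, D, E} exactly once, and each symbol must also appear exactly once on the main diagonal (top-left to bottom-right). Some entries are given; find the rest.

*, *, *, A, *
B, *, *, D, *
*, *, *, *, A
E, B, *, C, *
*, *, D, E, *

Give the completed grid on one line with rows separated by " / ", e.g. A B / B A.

D E B A C / B A C D E / C D E B A / E B A C D / A C D E B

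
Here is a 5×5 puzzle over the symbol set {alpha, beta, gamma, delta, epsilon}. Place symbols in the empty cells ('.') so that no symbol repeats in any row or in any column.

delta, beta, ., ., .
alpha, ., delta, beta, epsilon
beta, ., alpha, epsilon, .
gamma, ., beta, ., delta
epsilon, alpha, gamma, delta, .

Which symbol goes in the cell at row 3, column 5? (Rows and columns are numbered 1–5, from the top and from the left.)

(r1,c3) = epsilon
(r2,c2) = gamma
(r3,c2) = delta
(r3,c5) = gamma

gamma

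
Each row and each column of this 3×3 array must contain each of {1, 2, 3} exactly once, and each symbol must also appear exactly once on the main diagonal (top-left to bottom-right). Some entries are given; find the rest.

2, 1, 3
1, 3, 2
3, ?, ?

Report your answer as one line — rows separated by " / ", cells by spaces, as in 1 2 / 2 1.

(r3,c2) = 2
(r3,c3) = 1

2 1 3 / 1 3 2 / 3 2 1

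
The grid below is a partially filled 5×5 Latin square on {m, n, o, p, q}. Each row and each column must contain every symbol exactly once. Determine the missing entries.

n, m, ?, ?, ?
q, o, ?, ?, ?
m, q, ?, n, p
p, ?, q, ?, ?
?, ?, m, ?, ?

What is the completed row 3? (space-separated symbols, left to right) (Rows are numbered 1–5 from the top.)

m q o n p

(r3,c3) = o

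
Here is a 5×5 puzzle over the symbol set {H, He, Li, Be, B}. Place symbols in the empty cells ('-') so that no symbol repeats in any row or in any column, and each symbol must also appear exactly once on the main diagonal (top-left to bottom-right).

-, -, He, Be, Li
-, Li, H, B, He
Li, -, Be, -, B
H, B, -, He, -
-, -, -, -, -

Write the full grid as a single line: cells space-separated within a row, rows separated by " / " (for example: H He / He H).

B H He Be Li / Be Li H B He / Li He Be H B / H B Li He Be / He Be B Li H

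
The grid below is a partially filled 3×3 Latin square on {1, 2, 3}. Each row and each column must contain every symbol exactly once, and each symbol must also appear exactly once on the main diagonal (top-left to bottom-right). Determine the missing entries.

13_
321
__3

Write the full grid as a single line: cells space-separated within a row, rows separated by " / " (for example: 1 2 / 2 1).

1 3 2 / 3 2 1 / 2 1 3

At row 1, column 3: row 1 has {1,3}; column 3 has {1,3}; that leaves 2.
At row 3, column 1: row 3 has {3}; column 1 has {1,3}; that leaves 2.
At row 3, column 2: row 3 has {2,3}; column 2 has {2,3}; that leaves 1.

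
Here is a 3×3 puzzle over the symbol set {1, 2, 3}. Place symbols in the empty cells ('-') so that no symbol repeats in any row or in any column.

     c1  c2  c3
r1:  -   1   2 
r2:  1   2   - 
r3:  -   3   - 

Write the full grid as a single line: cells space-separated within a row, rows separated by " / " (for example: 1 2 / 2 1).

(r1,c1): row 1 has {1,2}; column 1 has {1}, so it must be 3.
(r2,c3): row 2 has {1,2}; column 3 has {2}, so it must be 3.
(r3,c1): row 3 has {3}; column 1 has {1,3}, so it must be 2.
(r3,c3): row 3 has {2,3}; column 3 has {2,3}, so it must be 1.

3 1 2 / 1 2 3 / 2 3 1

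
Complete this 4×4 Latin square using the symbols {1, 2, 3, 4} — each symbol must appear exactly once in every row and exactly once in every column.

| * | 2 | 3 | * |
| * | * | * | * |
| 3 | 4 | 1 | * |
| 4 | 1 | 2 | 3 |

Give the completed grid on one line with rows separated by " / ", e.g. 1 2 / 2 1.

1 2 3 4 / 2 3 4 1 / 3 4 1 2 / 4 1 2 3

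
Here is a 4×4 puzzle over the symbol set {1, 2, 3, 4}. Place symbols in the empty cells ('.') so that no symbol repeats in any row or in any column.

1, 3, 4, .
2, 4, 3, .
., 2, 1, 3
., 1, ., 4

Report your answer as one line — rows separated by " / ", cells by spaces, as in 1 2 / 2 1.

(r1,c4): row 1 has {1,3,4}; column 4 has {3,4}, so it must be 2.
(r2,c4): row 2 has {2,3,4}; column 4 has {2,3,4}, so it must be 1.
(r3,c1): row 3 has {1,2,3}; column 1 has {1,2}, so it must be 4.
(r4,c1): row 4 has {1,4}; column 1 has {1,2,4}, so it must be 3.
(r4,c3): row 4 has {1,3,4}; column 3 has {1,3,4}, so it must be 2.

1 3 4 2 / 2 4 3 1 / 4 2 1 3 / 3 1 2 4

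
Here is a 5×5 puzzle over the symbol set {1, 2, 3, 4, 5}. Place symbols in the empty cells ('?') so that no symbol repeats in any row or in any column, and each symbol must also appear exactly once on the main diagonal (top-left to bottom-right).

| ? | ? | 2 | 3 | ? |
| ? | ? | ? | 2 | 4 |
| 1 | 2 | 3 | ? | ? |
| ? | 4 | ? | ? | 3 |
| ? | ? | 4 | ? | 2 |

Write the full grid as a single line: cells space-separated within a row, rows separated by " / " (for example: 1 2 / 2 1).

(r3,c5) = 5
(r1,c5) = 1
(r3,c4) = 4
(r1,c2) = 5
(r2,c2) = 1
(r2,c3) = 5
(r4,c3) = 1
(r4,c4) = 5
(r5,c2) = 3
(r5,c4) = 1
(r1,c1) = 4
(r2,c1) = 3
(r4,c1) = 2
(r5,c1) = 5

4 5 2 3 1 / 3 1 5 2 4 / 1 2 3 4 5 / 2 4 1 5 3 / 5 3 4 1 2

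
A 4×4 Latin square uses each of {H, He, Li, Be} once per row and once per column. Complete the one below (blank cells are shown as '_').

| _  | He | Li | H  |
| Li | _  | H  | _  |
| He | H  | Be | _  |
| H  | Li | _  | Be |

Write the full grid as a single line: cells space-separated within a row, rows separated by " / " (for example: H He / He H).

Be He Li H / Li Be H He / He H Be Li / H Li He Be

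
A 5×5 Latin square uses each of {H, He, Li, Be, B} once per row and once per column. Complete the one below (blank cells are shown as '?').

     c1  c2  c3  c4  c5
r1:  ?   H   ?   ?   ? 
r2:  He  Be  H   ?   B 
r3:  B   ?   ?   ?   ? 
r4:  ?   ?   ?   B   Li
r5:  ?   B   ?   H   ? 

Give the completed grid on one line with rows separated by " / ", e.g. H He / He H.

Li H B He Be / He Be H Li B / B Li He Be H / H He Be B Li / Be B Li H He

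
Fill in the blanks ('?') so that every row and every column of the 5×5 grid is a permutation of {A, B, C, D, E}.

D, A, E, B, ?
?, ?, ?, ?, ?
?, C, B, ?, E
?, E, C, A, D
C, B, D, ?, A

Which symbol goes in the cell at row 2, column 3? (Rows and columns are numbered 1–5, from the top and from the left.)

(r1,c5) = C
(r2,c2) = D
(r2,c3) = A

A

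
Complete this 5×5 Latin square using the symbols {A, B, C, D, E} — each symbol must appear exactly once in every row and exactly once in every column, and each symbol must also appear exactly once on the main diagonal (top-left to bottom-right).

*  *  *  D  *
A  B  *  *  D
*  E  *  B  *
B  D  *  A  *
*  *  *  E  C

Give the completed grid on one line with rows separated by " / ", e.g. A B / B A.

E C A D B / A B E C D / C E D B A / B D C A E / D A B E C

(r1,c1) = E
(r2,c4) = C
(r3,c3) = D
(r3,c5) = A
(r4,c5) = E
(r5,c1) = D
(r5,c2) = A
(r5,c3) = B
(r1,c2) = C
(r1,c3) = A
(r1,c5) = B
(r2,c3) = E
(r3,c1) = C
(r4,c3) = C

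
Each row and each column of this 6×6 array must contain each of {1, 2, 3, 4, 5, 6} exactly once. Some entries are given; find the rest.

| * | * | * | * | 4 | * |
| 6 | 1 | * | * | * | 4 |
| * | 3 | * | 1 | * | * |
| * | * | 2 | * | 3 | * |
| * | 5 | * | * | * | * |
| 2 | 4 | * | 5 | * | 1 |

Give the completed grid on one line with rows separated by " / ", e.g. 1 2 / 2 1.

5 2 1 6 4 3 / 6 1 5 3 2 4 / 4 3 6 1 5 2 / 1 6 2 4 3 5 / 3 5 4 2 1 6 / 2 4 3 5 6 1

row 4 has {2,3}; column 2 has {1,3,4,5} — only 6 is left for (r4,c2).
row 4 has {2,3,6}; column 4 has {1,5} — only 4 is left for (r4,c4).
row 4 has {2,3,4,6}; column 6 has {1,4} — only 5 is left for (r4,c6).
row 6 has {1,2,4,5}; column 5 has {3,4} — only 6 is left for (r6,c5).
row 1 has {4}; column 2 has {1,3,4,5,6} — only 2 is left for (r1,c2).
row 4 has {2,3,4,5,6}; column 1 has {2,6} — only 1 is left for (r4,c1).
row 6 has {1,2,4,5,6}; column 3 has {2} — only 3 is left for (r6,c3).
row 2 has {1,4,6}; column 3 has {2,3} — only 5 is left for (r2,c3).
row 2 has {1,4,5,6}; column 5 has {3,4,6} — only 2 is left for (r2,c5).
row 3 has {1,3}; column 5 has {2,3,4,6} — only 5 is left for (r3,c5).
row 5 has {5}; column 5 has {2,3,4,5,6} — only 1 is left for (r5,c5).
row 2 has {1,2,4,5,6}; column 4 has {1,4,5} — only 3 is left for (r2,c4).
row 3 has {1,3,5}; column 1 has {1,2,6} — only 4 is left for (r3,c1).
row 3 has {1,3,4,5}; column 3 has {2,3,5} — only 6 is left for (r3,c3).
row 3 has {1,3,4,5,6}; column 6 has {1,4,5} — only 2 is left for (r3,c6).
row 5 has {1,5}; column 1 has {1,2,4,6} — only 3 is left for (r5,c1).
row 5 has {1,3,5}; column 3 has {2,3,5,6} — only 4 is left for (r5,c3).
row 5 has {1,3,4,5}; column 6 has {1,2,4,5} — only 6 is left for (r5,c6).
row 1 has {2,4}; column 1 has {1,2,3,4,6} — only 5 is left for (r1,c1).
row 1 has {2,4,5}; column 3 has {2,3,4,5,6} — only 1 is left for (r1,c3).
row 1 has {1,2,4,5}; column 4 has {1,3,4,5} — only 6 is left for (r1,c4).
row 1 has {1,2,4,5,6}; column 6 has {1,2,4,5,6} — only 3 is left for (r1,c6).
row 5 has {1,3,4,5,6}; column 4 has {1,3,4,5,6} — only 2 is left for (r5,c4).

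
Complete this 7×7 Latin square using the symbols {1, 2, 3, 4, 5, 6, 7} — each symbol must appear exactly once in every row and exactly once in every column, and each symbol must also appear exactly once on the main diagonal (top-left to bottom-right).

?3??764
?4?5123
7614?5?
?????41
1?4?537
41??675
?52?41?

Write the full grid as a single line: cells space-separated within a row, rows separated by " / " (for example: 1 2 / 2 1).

2 3 5 1 7 6 4 / 6 4 7 5 1 2 3 / 7 6 1 4 3 5 2 / 5 7 6 3 2 4 1 / 1 2 4 6 5 3 7 / 4 1 3 2 6 7 5 / 3 5 2 7 4 1 6

row 1 has {3,4,6,7}; column 1 has {1,4,7}; the diagonal has {1,4,5,7} — only 2 is left for (r1,c1).
row 1 has {2,3,4,6,7}; column 3 has {1,2,4} — only 5 is left for (r1,c3).
row 1 has {2,3,4,5,6,7}; column 4 has {4,5} — only 1 is left for (r1,c4).
row 2 has {1,2,3,4,5}; column 1 has {1,2,4,7} — only 6 is left for (r2,c1).
row 2 has {1,2,3,4,5,6}; column 3 has {1,2,4,5} — only 7 is left for (r2,c3).
row 3 has {1,4,5,6,7}; column 7 has {1,3,4,5,7} — only 2 is left for (r3,c7).
row 5 has {1,3,4,5,7}; column 2 has {1,3,4,5,6} — only 2 is left for (r5,c2).
row 5 has {1,2,3,4,5,7}; column 4 has {1,4,5} — only 6 is left for (r5,c4).
row 6 has {1,4,5,6,7}; column 3 has {1,2,4,5,7} — only 3 is left for (r6,c3).
row 6 has {1,3,4,5,6,7}; column 4 has {1,4,5,6} — only 2 is left for (r6,c4).
row 7 has {1,2,4,5}; column 1 has {1,2,4,6,7} — only 3 is left for (r7,c1).
row 7 has {1,2,3,4,5}; column 4 has {1,2,4,5,6} — only 7 is left for (r7,c4).
row 7 has {1,2,3,4,5,7}; column 7 has {1,2,3,4,5,7}; the diagonal has {1,2,4,5,7} — only 6 is left for (r7,c7).
row 3 has {1,2,4,5,6,7}; column 5 has {1,4,5,6,7} — only 3 is left for (r3,c5).
row 4 has {1,4}; column 1 has {1,2,3,4,6,7} — only 5 is left for (r4,c1).
row 4 has {1,4,5}; column 2 has {1,2,3,4,5,6} — only 7 is left for (r4,c2).
row 4 has {1,4,5,7}; column 3 has {1,2,3,4,5,7} — only 6 is left for (r4,c3).
row 4 has {1,4,5,6,7}; column 4 has {1,2,4,5,6,7}; the diagonal has {1,2,4,5,6,7} — only 3 is left for (r4,c4).
row 4 has {1,3,4,5,6,7}; column 5 has {1,3,4,5,6,7} — only 2 is left for (r4,c5).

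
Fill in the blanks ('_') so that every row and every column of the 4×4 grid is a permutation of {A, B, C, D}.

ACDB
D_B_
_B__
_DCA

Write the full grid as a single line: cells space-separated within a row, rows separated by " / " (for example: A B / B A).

row 2 has {B,D}; column 2 has {B,C,D} — only A is left for (r2,c2).
row 2 has {A,B,D}; column 4 has {A,B} — only C is left for (r2,c4).
row 3 has {B}; column 1 has {A,D} — only C is left for (r3,c1).
row 3 has {B,C}; column 3 has {B,C,D} — only A is left for (r3,c3).
row 3 has {A,B,C}; column 4 has {A,B,C} — only D is left for (r3,c4).
row 4 has {A,C,D}; column 1 has {A,C,D} — only B is left for (r4,c1).

A C D B / D A B C / C B A D / B D C A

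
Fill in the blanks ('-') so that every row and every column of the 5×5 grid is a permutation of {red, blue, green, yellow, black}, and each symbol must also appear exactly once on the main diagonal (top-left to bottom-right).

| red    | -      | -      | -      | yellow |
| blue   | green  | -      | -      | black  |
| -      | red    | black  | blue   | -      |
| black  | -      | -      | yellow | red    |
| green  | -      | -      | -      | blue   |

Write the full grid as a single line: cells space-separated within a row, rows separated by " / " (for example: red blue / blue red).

red black blue green yellow / blue green yellow red black / yellow red black blue green / black blue green yellow red / green yellow red black blue

row 2 has {blue,green,black}; column 4 has {blue,yellow} — only red is left for (r2,c4).
row 3 has {red,blue,black}; column 1 has {red,blue,green,black} — only yellow is left for (r3,c1).
row 3 has {red,blue,yellow,black}; column 5 has {red,blue,yellow,black} — only green is left for (r3,c5).
row 4 has {red,yellow,black}; column 2 has {red,green} — only blue is left for (r4,c2).
row 4 has {red,blue,yellow,black}; column 3 has {black} — only green is left for (r4,c3).
row 5 has {blue,green}; column 4 has {red,blue,yellow} — only black is left for (r5,c4).
row 1 has {red,yellow}; column 2 has {red,blue,green} — only black is left for (r1,c2).
row 1 has {red,yellow,black}; column 3 has {green,black} — only blue is left for (r1,c3).
row 1 has {red,blue,yellow,black}; column 4 has {red,blue,yellow,black} — only green is left for (r1,c4).
row 2 has {red,blue,green,black}; column 3 has {blue,green,black} — only yellow is left for (r2,c3).
row 5 has {blue,green,black}; column 2 has {red,blue,green,black} — only yellow is left for (r5,c2).
row 5 has {blue,green,yellow,black}; column 3 has {blue,green,yellow,black} — only red is left for (r5,c3).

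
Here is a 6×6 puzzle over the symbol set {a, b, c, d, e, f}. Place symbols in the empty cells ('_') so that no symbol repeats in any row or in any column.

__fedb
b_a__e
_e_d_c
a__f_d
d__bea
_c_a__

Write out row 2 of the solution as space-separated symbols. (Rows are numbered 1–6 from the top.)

b d a c f e

row 1 has {b,d,e,f}; column 1 has {a,b,d} — only c is left for (r1,c1).
row 1 has {b,c,d,e,f}; column 2 has {c,e} — only a is left for (r1,c2).
row 2 has {a,b,e}; column 4 has {a,b,d,e,f} — only c is left for (r2,c4).
row 2 has {a,b,c,e}; column 5 has {d,e} — only f is left for (r2,c5).
row 3 has {c,d,e}; column 1 has {a,b,c,d} — only f is left for (r3,c1).
row 3 has {c,d,e,f}; column 3 has {a,f} — only b is left for (r3,c3).
row 3 has {b,c,d,e,f}; column 5 has {d,e,f} — only a is left for (r3,c5).
row 4 has {a,d,f}; column 2 has {a,c,e} — only b is left for (r4,c2).
row 4 has {a,b,d,f}; column 5 has {a,d,e,f} — only c is left for (r4,c5).
row 5 has {a,b,d,e}; column 2 has {a,b,c,e} — only f is left for (r5,c2).
row 5 has {a,b,d,e,f}; column 3 has {a,b,f} — only c is left for (r5,c3).
row 6 has {a,c}; column 1 has {a,b,c,d,f} — only e is left for (r6,c1).
row 6 has {a,c,e}; column 3 has {a,b,c,f} — only d is left for (r6,c3).
row 6 has {a,c,d,e}; column 5 has {a,c,d,e,f} — only b is left for (r6,c5).
row 6 has {a,b,c,d,e}; column 6 has {a,b,c,d,e} — only f is left for (r6,c6).
row 2 has {a,b,c,e,f}; column 2 has {a,b,c,e,f} — only d is left for (r2,c2).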